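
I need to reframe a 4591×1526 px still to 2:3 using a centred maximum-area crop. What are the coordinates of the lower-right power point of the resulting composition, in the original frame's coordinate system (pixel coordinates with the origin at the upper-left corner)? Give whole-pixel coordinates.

(2465, 1017)

4591/1526 > 2/3, so the 2:3 crop keeps the full height 1526 and trims width to 1526 × 2/3 = 1017.33 px.
Left offset = (4591 − 1017.33)/2 = 1786.83 px; top offset = 0.
Lower-right is two-thirds across and two-thirds down within the crop:
x = 1786.83 + 2 × 1017.33/3 ≈ 2465; y = 0.00 + 2 × 1526.00/3 ≈ 1017.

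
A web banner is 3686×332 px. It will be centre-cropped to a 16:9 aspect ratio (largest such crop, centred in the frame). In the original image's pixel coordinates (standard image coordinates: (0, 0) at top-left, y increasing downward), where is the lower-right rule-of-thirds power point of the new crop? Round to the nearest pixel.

(1941, 221)

3686/332 > 16/9, so the 16:9 crop keeps the full height 332 and trims width to 332 × 16/9 = 590.22 px.
Left offset = (3686 − 590.22)/2 = 1547.89 px; top offset = 0.
Lower-right is two-thirds across and two-thirds down within the crop:
x = 1547.89 + 2 × 590.22/3 ≈ 1941; y = 0.00 + 2 × 332.00/3 ≈ 221.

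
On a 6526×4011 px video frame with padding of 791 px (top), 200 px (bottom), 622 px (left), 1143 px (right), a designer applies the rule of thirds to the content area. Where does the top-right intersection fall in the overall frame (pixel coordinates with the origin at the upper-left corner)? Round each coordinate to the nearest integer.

x = 3796 px, y = 1798 px

Content width = 6526 − 622 − 1143 = 4761 px; content height = 4011 − 791 − 200 = 3020 px.
Top-right is two-thirds across and one-third down within the content area.
x = 622 + 2 × 4761/3 = 622 + 3174.00 ≈ 3796
y = 791 + 1 × 3020/3 = 791 + 1006.67 ≈ 1798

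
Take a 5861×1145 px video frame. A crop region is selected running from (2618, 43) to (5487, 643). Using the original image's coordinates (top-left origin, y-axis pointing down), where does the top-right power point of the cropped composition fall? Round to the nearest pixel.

Crop width = 5487 − 2618 = 2869 px; one third is 956.33 px.
Crop height = 643 − 43 = 600 px; one third is 200.00 px.
The top-right point is two-thirds across and one-third down within the crop:
x = 2618 + 2 × 956.33 ≈ 4531; y = 43 + 1 × 200.00 ≈ 243.

x = 4531 px, y = 243 px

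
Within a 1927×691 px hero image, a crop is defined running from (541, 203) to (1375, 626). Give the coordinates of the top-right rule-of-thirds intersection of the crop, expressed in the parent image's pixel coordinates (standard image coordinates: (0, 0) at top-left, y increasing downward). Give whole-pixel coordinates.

Crop width = 1375 − 541 = 834 px; one third is 278.00 px.
Crop height = 626 − 203 = 423 px; one third is 141.00 px.
The top-right point is two-thirds across and one-third down within the crop:
x = 541 + 2 × 278.00 ≈ 1097; y = 203 + 1 × 141.00 ≈ 344.

x = 1097 px, y = 344 px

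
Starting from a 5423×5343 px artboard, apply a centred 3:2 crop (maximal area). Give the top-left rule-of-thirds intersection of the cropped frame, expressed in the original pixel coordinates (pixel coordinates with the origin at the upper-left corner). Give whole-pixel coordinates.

(1808, 2069)

5423/5343 < 3/2, so the 3:2 crop keeps the full width 5423 and trims height to 5423 × 2/3 = 3615.33 px.
Top offset = (5343 − 3615.33)/2 = 863.83 px; left offset = 0.
Top-left is one-third across and one-third down within the crop:
x = 0.00 + 1 × 5423.00/3 ≈ 1808; y = 863.83 + 1 × 3615.33/3 ≈ 2069.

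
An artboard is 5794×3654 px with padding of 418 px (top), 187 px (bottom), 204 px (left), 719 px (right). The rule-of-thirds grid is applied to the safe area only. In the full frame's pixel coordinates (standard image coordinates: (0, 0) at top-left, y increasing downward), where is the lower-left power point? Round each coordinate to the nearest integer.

Content width = 5794 − 204 − 719 = 4871 px; content height = 3654 − 418 − 187 = 3049 px.
Lower-left is one-third across and two-thirds down within the safe area.
x = 204 + 1 × 4871/3 = 204 + 1623.67 ≈ 1828
y = 418 + 2 × 3049/3 = 418 + 2032.67 ≈ 2451

x = 1828 px, y = 2451 px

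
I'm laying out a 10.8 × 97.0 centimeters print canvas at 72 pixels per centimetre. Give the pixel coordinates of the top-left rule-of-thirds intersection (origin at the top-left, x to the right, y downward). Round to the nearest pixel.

x = 259 px, y = 2328 px

In pixels the canvas is 10.8 × 72 = 777.6 wide and 97.0 × 72 = 6984 tall.
The top-left point is one-third across and one-third down:
x = 1 × 777.6/3 ≈ 259; y = 1 × 6984/3 ≈ 2328.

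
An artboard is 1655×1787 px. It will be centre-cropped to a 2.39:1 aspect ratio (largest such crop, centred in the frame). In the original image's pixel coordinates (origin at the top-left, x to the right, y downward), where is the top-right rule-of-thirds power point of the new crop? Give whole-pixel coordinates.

1655/1787 < 2.39/1, so the 2.39:1 crop keeps the full width 1655 and trims height to 1655 × 1/2.39 = 692.47 px.
Top offset = (1787 − 692.47)/2 = 547.27 px; left offset = 0.
Top-right is two-thirds across and one-third down within the crop:
x = 0.00 + 2 × 1655.00/3 ≈ 1103; y = 547.27 + 1 × 692.47/3 ≈ 778.

(1103, 778)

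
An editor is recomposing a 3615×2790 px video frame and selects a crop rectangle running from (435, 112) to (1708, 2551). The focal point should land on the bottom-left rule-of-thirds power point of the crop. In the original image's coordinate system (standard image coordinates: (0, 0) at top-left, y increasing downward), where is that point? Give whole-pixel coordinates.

x = 859 px, y = 1738 px

Crop width = 1708 − 435 = 1273 px; one third is 424.33 px.
Crop height = 2551 − 112 = 2439 px; one third is 813.00 px.
The bottom-left point is one-third across and two-thirds down within the crop:
x = 435 + 1 × 424.33 ≈ 859; y = 112 + 2 × 813.00 ≈ 1738.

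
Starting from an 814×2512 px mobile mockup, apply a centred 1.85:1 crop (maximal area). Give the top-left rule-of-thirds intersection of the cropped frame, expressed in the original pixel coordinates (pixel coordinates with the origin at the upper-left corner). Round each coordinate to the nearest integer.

(271, 1183)

814/2512 < 1.85/1, so the 1.85:1 crop keeps the full width 814 and trims height to 814 × 1/1.85 = 440.00 px.
Top offset = (2512 − 440.00)/2 = 1036.00 px; left offset = 0.
Top-left is one-third across and one-third down within the crop:
x = 0.00 + 1 × 814.00/3 ≈ 271; y = 1036.00 + 1 × 440.00/3 ≈ 1183.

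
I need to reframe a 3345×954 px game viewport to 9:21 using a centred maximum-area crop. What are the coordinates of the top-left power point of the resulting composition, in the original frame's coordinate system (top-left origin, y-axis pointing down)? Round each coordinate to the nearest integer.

x = 1604 px, y = 318 px

3345/954 > 9/21, so the 9:21 crop keeps the full height 954 and trims width to 954 × 9/21 = 408.86 px.
Left offset = (3345 − 408.86)/2 = 1468.07 px; top offset = 0.
Top-left is one-third across and one-third down within the crop:
x = 1468.07 + 1 × 408.86/3 ≈ 1604; y = 0.00 + 1 × 954.00/3 ≈ 318.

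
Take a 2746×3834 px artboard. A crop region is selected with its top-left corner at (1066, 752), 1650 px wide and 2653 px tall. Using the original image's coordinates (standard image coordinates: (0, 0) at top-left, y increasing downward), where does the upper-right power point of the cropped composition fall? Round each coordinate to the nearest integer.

x = 2166 px, y = 1636 px

One third of the crop width 1650 is 550.00 px.
One third of the crop height 2653 is 884.33 px.
The upper-right point is two-thirds across and one-third down within the crop:
x = 1066 + 2 × 550.00 ≈ 2166; y = 752 + 1 × 884.33 ≈ 1636.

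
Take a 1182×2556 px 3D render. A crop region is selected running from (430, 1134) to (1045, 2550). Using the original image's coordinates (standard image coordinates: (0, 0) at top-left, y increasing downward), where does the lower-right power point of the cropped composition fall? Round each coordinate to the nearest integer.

Crop width = 1045 − 430 = 615 px; one third is 205.00 px.
Crop height = 2550 − 1134 = 1416 px; one third is 472.00 px.
The lower-right point is two-thirds across and two-thirds down within the crop:
x = 430 + 2 × 205.00 ≈ 840; y = 1134 + 2 × 472.00 ≈ 2078.

(840, 2078)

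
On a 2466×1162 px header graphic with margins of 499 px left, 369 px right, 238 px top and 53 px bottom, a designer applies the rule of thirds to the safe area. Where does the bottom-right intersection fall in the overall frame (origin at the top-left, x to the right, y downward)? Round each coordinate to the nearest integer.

Content width = 2466 − 499 − 369 = 1598 px; content height = 1162 − 238 − 53 = 871 px.
Bottom-right is two-thirds across and two-thirds down within the safe area.
x = 499 + 2 × 1598/3 = 499 + 1065.33 ≈ 1564
y = 238 + 2 × 871/3 = 238 + 580.67 ≈ 819

x = 1564 px, y = 819 px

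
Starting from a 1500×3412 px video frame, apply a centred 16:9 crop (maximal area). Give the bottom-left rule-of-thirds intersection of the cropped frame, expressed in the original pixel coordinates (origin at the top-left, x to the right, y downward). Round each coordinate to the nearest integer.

1500/3412 < 16/9, so the 16:9 crop keeps the full width 1500 and trims height to 1500 × 9/16 = 843.75 px.
Top offset = (3412 − 843.75)/2 = 1284.12 px; left offset = 0.
Bottom-left is one-third across and two-thirds down within the crop:
x = 0.00 + 1 × 1500.00/3 ≈ 500; y = 1284.12 + 2 × 843.75/3 ≈ 1847.

(500, 1847)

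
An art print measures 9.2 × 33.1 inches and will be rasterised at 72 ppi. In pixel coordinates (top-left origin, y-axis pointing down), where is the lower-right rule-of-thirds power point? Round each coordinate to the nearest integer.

In pixels the canvas is 9.2 × 72 = 662.4 wide and 33.1 × 72 = 2383.2 tall.
The lower-right point is two-thirds across and two-thirds down:
x = 2 × 662.4/3 ≈ 442; y = 2 × 2383.2/3 ≈ 1589.

(442, 1589)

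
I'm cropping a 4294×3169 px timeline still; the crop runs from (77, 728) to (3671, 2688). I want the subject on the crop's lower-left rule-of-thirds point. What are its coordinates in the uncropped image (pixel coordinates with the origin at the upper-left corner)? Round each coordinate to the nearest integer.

Crop width = 3671 − 77 = 3594 px; one third is 1198.00 px.
Crop height = 2688 − 728 = 1960 px; one third is 653.33 px.
The lower-left point is one-third across and two-thirds down within the crop:
x = 77 + 1 × 1198.00 ≈ 1275; y = 728 + 2 × 653.33 ≈ 2035.

x = 1275 px, y = 2035 px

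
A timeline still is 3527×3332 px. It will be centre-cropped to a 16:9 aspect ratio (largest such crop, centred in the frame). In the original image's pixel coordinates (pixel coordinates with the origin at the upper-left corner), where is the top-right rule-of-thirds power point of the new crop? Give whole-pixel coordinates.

x = 2351 px, y = 1335 px

3527/3332 < 16/9, so the 16:9 crop keeps the full width 3527 and trims height to 3527 × 9/16 = 1983.94 px.
Top offset = (3332 − 1983.94)/2 = 674.03 px; left offset = 0.
Top-right is two-thirds across and one-third down within the crop:
x = 0.00 + 2 × 3527.00/3 ≈ 2351; y = 674.03 + 1 × 1983.94/3 ≈ 1335.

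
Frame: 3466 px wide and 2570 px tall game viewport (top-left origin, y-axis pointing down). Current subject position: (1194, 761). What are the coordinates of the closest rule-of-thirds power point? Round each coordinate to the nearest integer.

(1155, 857)

Third lines: x ∈ {1155, 2311}, y ∈ {857, 1713}.
1194 is closer to x = 1155; 761 is closer to y = 857.
So the nearest intersection is the upper-left power point.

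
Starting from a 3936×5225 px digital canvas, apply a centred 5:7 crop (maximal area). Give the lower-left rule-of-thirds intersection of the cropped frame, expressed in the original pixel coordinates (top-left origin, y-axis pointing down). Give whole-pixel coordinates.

(1346, 3483)

3936/5225 > 5/7, so the 5:7 crop keeps the full height 5225 and trims width to 5225 × 5/7 = 3732.14 px.
Left offset = (3936 − 3732.14)/2 = 101.93 px; top offset = 0.
Lower-left is one-third across and two-thirds down within the crop:
x = 101.93 + 1 × 3732.14/3 ≈ 1346; y = 0.00 + 2 × 5225.00/3 ≈ 3483.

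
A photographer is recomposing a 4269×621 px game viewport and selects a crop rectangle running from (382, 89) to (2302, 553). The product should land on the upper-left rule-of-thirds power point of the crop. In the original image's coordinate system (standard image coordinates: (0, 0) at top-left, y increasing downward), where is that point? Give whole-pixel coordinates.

Crop width = 2302 − 382 = 1920 px; one third is 640.00 px.
Crop height = 553 − 89 = 464 px; one third is 154.67 px.
The upper-left point is one-third across and one-third down within the crop:
x = 382 + 1 × 640.00 ≈ 1022; y = 89 + 1 × 154.67 ≈ 244.

x = 1022 px, y = 244 px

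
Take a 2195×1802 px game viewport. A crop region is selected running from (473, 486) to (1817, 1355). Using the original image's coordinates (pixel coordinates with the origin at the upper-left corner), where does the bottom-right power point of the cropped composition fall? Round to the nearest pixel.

Crop width = 1817 − 473 = 1344 px; one third is 448.00 px.
Crop height = 1355 − 486 = 869 px; one third is 289.67 px.
The bottom-right point is two-thirds across and two-thirds down within the crop:
x = 473 + 2 × 448.00 ≈ 1369; y = 486 + 2 × 289.67 ≈ 1065.

x = 1369 px, y = 1065 px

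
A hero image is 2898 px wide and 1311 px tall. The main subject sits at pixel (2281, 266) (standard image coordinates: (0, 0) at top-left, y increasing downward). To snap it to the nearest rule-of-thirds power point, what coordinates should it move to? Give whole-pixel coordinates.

Third lines: x ∈ {966, 1932}, y ∈ {437, 874}.
2281 is closer to x = 1932; 266 is closer to y = 437.
So the nearest intersection is the upper-right power point.

(1932, 437)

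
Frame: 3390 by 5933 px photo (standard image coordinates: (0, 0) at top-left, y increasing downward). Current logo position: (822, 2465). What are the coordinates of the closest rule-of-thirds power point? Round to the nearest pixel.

Third lines: x ∈ {1130, 2260}, y ∈ {1978, 3955}.
822 is closer to x = 1130; 2465 is closer to y = 1978.
So the nearest intersection is the upper-left power point.

x = 1130 px, y = 1978 px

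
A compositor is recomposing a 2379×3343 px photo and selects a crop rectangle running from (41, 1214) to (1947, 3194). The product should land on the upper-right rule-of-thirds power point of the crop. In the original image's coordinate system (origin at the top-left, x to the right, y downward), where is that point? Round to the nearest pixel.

(1312, 1874)

Crop width = 1947 − 41 = 1906 px; one third is 635.33 px.
Crop height = 3194 − 1214 = 1980 px; one third is 660.00 px.
The upper-right point is two-thirds across and one-third down within the crop:
x = 41 + 2 × 635.33 ≈ 1312; y = 1214 + 1 × 660.00 ≈ 1874.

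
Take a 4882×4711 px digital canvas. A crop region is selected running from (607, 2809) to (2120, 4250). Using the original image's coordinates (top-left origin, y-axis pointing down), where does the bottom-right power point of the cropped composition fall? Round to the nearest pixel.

(1616, 3770)

Crop width = 2120 − 607 = 1513 px; one third is 504.33 px.
Crop height = 4250 − 2809 = 1441 px; one third is 480.33 px.
The bottom-right point is two-thirds across and two-thirds down within the crop:
x = 607 + 2 × 504.33 ≈ 1616; y = 2809 + 2 × 480.33 ≈ 3770.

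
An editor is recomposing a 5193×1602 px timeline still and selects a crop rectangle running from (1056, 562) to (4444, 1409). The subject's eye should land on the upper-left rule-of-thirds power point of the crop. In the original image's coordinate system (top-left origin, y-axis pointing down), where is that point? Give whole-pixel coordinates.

x = 2185 px, y = 844 px

Crop width = 4444 − 1056 = 3388 px; one third is 1129.33 px.
Crop height = 1409 − 562 = 847 px; one third is 282.33 px.
The upper-left point is one-third across and one-third down within the crop:
x = 1056 + 1 × 1129.33 ≈ 2185; y = 562 + 1 × 282.33 ≈ 844.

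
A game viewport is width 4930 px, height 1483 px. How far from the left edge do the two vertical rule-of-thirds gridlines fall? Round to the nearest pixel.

x = 1643 px and x = 3287 px

4930 / 3 = 1643.33, so the vertical lines sit at one and two thirds of 4930.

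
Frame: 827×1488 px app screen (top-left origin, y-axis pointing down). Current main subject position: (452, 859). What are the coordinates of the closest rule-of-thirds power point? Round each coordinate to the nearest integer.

x = 551 px, y = 992 px

Third lines: x ∈ {276, 551}, y ∈ {496, 992}.
452 is closer to x = 551; 859 is closer to y = 992.
So the nearest intersection is the lower-right power point.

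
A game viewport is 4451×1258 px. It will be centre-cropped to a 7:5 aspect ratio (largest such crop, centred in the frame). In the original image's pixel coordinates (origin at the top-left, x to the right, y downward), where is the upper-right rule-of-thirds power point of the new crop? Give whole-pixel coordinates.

4451/1258 > 7/5, so the 7:5 crop keeps the full height 1258 and trims width to 1258 × 7/5 = 1761.20 px.
Left offset = (4451 − 1761.20)/2 = 1344.90 px; top offset = 0.
Upper-right is two-thirds across and one-third down within the crop:
x = 1344.90 + 2 × 1761.20/3 ≈ 2519; y = 0.00 + 1 × 1258.00/3 ≈ 419.

(2519, 419)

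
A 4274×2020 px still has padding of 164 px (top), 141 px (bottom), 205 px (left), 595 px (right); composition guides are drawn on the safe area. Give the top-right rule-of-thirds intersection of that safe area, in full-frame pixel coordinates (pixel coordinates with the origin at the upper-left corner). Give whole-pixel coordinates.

(2521, 736)

Content width = 4274 − 205 − 595 = 3474 px; content height = 2020 − 164 − 141 = 1715 px.
Top-right is two-thirds across and one-third down within the safe area.
x = 205 + 2 × 3474/3 = 205 + 2316.00 ≈ 2521
y = 164 + 1 × 1715/3 = 164 + 571.67 ≈ 736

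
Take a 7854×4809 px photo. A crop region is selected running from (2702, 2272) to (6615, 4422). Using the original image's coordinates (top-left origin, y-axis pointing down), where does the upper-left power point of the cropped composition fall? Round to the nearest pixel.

(4006, 2989)

Crop width = 6615 − 2702 = 3913 px; one third is 1304.33 px.
Crop height = 4422 − 2272 = 2150 px; one third is 716.67 px.
The upper-left point is one-third across and one-third down within the crop:
x = 2702 + 1 × 1304.33 ≈ 4006; y = 2272 + 1 × 716.67 ≈ 2989.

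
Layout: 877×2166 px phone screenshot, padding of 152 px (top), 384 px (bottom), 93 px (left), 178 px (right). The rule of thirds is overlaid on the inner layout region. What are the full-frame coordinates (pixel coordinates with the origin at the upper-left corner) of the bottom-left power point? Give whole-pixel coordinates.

(295, 1239)

Content width = 877 − 93 − 178 = 606 px; content height = 2166 − 152 − 384 = 1630 px.
Bottom-left is one-third across and two-thirds down within the inner layout region.
x = 93 + 1 × 606/3 = 93 + 202.00 ≈ 295
y = 152 + 2 × 1630/3 = 152 + 1086.67 ≈ 1239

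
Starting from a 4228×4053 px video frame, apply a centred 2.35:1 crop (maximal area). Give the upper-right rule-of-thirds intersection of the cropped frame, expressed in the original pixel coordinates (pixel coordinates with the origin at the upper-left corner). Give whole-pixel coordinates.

4228/4053 < 2.35/1, so the 2.35:1 crop keeps the full width 4228 and trims height to 4228 × 1/2.35 = 1799.15 px.
Top offset = (4053 − 1799.15)/2 = 1126.93 px; left offset = 0.
Upper-right is two-thirds across and one-third down within the crop:
x = 0.00 + 2 × 4228.00/3 ≈ 2819; y = 1126.93 + 1 × 1799.15/3 ≈ 1727.

x = 2819 px, y = 1727 px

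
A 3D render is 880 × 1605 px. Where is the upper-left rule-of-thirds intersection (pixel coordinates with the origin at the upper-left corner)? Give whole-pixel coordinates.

(293, 535)

The upper-left point sits one-third of the way across and one-third of the way down.
x = 1 × 880/3 ≈ 293; y = 1 × 1605/3 ≈ 535.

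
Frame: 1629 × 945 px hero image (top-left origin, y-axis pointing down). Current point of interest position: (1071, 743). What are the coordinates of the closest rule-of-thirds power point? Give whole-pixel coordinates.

Third lines: x ∈ {543, 1086}, y ∈ {315, 630}.
1071 is closer to x = 1086; 743 is closer to y = 630.
So the nearest intersection is the lower-right power point.

(1086, 630)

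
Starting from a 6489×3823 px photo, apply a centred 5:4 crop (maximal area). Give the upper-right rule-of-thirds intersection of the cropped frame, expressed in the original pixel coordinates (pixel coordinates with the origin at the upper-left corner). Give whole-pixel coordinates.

x = 4041 px, y = 1274 px

6489/3823 > 5/4, so the 5:4 crop keeps the full height 3823 and trims width to 3823 × 5/4 = 4778.75 px.
Left offset = (6489 − 4778.75)/2 = 855.12 px; top offset = 0.
Upper-right is two-thirds across and one-third down within the crop:
x = 855.12 + 2 × 4778.75/3 ≈ 4041; y = 0.00 + 1 × 3823.00/3 ≈ 1274.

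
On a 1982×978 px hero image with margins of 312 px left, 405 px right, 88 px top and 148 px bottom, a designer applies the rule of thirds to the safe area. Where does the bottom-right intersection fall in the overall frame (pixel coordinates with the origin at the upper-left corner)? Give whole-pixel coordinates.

Content width = 1982 − 312 − 405 = 1265 px; content height = 978 − 88 − 148 = 742 px.
Bottom-right is two-thirds across and two-thirds down within the safe area.
x = 312 + 2 × 1265/3 = 312 + 843.33 ≈ 1155
y = 88 + 2 × 742/3 = 88 + 494.67 ≈ 583

x = 1155 px, y = 583 px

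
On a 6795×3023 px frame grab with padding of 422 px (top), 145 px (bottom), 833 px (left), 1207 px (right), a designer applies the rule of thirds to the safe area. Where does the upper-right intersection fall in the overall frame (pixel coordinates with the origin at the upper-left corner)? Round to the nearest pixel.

x = 4003 px, y = 1241 px

Content width = 6795 − 833 − 1207 = 4755 px; content height = 3023 − 422 − 145 = 2456 px.
Upper-right is two-thirds across and one-third down within the safe area.
x = 833 + 2 × 4755/3 = 833 + 3170.00 ≈ 4003
y = 422 + 1 × 2456/3 = 422 + 818.67 ≈ 1241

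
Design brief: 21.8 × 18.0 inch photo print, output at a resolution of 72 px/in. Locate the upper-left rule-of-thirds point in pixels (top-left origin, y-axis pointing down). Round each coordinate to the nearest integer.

In pixels the canvas is 21.8 × 72 = 1569.6 wide and 18.0 × 72 = 1296 tall.
The upper-left point is one-third across and one-third down:
x = 1 × 1569.6/3 ≈ 523; y = 1 × 1296/3 ≈ 432.

(523, 432)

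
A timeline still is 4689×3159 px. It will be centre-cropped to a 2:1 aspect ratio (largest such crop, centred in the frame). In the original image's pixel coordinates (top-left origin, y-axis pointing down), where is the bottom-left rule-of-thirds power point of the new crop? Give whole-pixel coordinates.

4689/3159 < 2/1, so the 2:1 crop keeps the full width 4689 and trims height to 4689 × 1/2 = 2344.50 px.
Top offset = (3159 − 2344.50)/2 = 407.25 px; left offset = 0.
Bottom-left is one-third across and two-thirds down within the crop:
x = 0.00 + 1 × 4689.00/3 ≈ 1563; y = 407.25 + 2 × 2344.50/3 ≈ 1970.

x = 1563 px, y = 1970 px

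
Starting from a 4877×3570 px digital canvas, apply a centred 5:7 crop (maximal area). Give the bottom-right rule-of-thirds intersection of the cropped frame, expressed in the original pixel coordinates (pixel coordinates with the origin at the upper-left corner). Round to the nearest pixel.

4877/3570 > 5/7, so the 5:7 crop keeps the full height 3570 and trims width to 3570 × 5/7 = 2550.00 px.
Left offset = (4877 − 2550.00)/2 = 1163.50 px; top offset = 0.
Bottom-right is two-thirds across and two-thirds down within the crop:
x = 1163.50 + 2 × 2550.00/3 ≈ 2864; y = 0.00 + 2 × 3570.00/3 ≈ 2380.

(2864, 2380)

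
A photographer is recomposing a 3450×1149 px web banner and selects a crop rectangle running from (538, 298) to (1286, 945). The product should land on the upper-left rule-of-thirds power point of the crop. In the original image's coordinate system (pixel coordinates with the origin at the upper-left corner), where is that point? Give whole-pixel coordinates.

Crop width = 1286 − 538 = 748 px; one third is 249.33 px.
Crop height = 945 − 298 = 647 px; one third is 215.67 px.
The upper-left point is one-third across and one-third down within the crop:
x = 538 + 1 × 249.33 ≈ 787; y = 298 + 1 × 215.67 ≈ 514.

(787, 514)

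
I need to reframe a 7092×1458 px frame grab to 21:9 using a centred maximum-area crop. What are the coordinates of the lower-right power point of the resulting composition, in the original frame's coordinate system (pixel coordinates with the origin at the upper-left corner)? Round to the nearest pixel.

7092/1458 > 21/9, so the 21:9 crop keeps the full height 1458 and trims width to 1458 × 21/9 = 3402.00 px.
Left offset = (7092 − 3402.00)/2 = 1845.00 px; top offset = 0.
Lower-right is two-thirds across and two-thirds down within the crop:
x = 1845.00 + 2 × 3402.00/3 ≈ 4113; y = 0.00 + 2 × 1458.00/3 ≈ 972.

(4113, 972)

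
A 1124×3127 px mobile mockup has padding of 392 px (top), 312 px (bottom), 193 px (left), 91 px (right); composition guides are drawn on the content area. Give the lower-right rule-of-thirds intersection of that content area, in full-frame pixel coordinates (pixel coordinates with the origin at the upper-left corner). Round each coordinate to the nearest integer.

Content width = 1124 − 193 − 91 = 840 px; content height = 3127 − 392 − 312 = 2423 px.
Lower-right is two-thirds across and two-thirds down within the content area.
x = 193 + 2 × 840/3 = 193 + 560.00 ≈ 753
y = 392 + 2 × 2423/3 = 392 + 1615.33 ≈ 2007

(753, 2007)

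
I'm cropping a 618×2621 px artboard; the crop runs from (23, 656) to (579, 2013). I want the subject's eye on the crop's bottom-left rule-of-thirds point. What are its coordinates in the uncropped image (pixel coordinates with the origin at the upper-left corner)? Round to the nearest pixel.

Crop width = 579 − 23 = 556 px; one third is 185.33 px.
Crop height = 2013 − 656 = 1357 px; one third is 452.33 px.
The bottom-left point is one-third across and two-thirds down within the crop:
x = 23 + 1 × 185.33 ≈ 208; y = 656 + 2 × 452.33 ≈ 1561.

(208, 1561)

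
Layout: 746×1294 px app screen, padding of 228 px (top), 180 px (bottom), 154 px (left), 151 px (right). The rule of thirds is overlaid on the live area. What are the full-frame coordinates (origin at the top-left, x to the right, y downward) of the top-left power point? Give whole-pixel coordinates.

Content width = 746 − 154 − 151 = 441 px; content height = 1294 − 228 − 180 = 886 px.
Top-left is one-third across and one-third down within the live area.
x = 154 + 1 × 441/3 = 154 + 147.00 ≈ 301
y = 228 + 1 × 886/3 = 228 + 295.33 ≈ 523

(301, 523)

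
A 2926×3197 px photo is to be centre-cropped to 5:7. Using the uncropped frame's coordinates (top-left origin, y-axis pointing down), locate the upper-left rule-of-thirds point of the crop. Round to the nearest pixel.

x = 1082 px, y = 1066 px

2926/3197 > 5/7, so the 5:7 crop keeps the full height 3197 and trims width to 3197 × 5/7 = 2283.57 px.
Left offset = (2926 − 2283.57)/2 = 321.21 px; top offset = 0.
Upper-left is one-third across and one-third down within the crop:
x = 321.21 + 1 × 2283.57/3 ≈ 1082; y = 0.00 + 1 × 3197.00/3 ≈ 1066.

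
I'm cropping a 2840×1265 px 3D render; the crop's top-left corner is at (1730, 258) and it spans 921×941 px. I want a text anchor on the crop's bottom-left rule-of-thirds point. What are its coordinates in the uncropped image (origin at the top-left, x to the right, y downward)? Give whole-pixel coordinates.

(2037, 885)

One third of the crop width 921 is 307.00 px.
One third of the crop height 941 is 313.67 px.
The bottom-left point is one-third across and two-thirds down within the crop:
x = 1730 + 1 × 307.00 ≈ 2037; y = 258 + 2 × 313.67 ≈ 885.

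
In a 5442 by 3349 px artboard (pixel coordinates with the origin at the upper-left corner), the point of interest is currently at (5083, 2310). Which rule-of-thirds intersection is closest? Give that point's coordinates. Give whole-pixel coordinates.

Third lines: x ∈ {1814, 3628}, y ∈ {1116, 2233}.
5083 is closer to x = 3628; 2310 is closer to y = 2233.
So the nearest intersection is the lower-right power point.

(3628, 2233)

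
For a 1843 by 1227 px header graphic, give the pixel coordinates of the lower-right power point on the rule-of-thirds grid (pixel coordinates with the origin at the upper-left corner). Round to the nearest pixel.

x = 1229 px, y = 818 px

The lower-right point sits two-thirds of the way across and two-thirds of the way down.
x = 2 × 1843/3 ≈ 1229; y = 2 × 1227/3 ≈ 818.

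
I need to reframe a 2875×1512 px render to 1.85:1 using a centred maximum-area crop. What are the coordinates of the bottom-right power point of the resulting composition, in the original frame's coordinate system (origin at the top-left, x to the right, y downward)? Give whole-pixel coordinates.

2875/1512 > 1.85/1, so the 1.85:1 crop keeps the full height 1512 and trims width to 1512 × 1.85/1 = 2797.20 px.
Left offset = (2875 − 2797.20)/2 = 38.90 px; top offset = 0.
Bottom-right is two-thirds across and two-thirds down within the crop:
x = 38.90 + 2 × 2797.20/3 ≈ 1904; y = 0.00 + 2 × 1512.00/3 ≈ 1008.

(1904, 1008)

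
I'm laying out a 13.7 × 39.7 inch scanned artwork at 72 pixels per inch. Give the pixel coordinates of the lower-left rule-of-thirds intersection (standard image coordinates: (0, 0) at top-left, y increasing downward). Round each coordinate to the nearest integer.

In pixels the canvas is 13.7 × 72 = 986.4 wide and 39.7 × 72 = 2858.4 tall.
The lower-left point is one-third across and two-thirds down:
x = 1 × 986.4/3 ≈ 329; y = 2 × 2858.4/3 ≈ 1906.

x = 329 px, y = 1906 px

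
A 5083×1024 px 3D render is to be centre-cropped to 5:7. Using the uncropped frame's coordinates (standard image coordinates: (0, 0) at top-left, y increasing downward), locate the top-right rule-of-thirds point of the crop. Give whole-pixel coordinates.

5083/1024 > 5/7, so the 5:7 crop keeps the full height 1024 and trims width to 1024 × 5/7 = 731.43 px.
Left offset = (5083 − 731.43)/2 = 2175.79 px; top offset = 0.
Top-right is two-thirds across and one-third down within the crop:
x = 2175.79 + 2 × 731.43/3 ≈ 2663; y = 0.00 + 1 × 1024.00/3 ≈ 341.

x = 2663 px, y = 341 px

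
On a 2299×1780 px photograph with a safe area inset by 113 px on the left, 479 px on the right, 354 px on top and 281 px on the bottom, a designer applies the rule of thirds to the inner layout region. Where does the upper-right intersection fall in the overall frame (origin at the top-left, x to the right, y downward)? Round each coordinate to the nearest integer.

Content width = 2299 − 113 − 479 = 1707 px; content height = 1780 − 354 − 281 = 1145 px.
Upper-right is two-thirds across and one-third down within the inner layout region.
x = 113 + 2 × 1707/3 = 113 + 1138.00 ≈ 1251
y = 354 + 1 × 1145/3 = 354 + 381.67 ≈ 736

x = 1251 px, y = 736 px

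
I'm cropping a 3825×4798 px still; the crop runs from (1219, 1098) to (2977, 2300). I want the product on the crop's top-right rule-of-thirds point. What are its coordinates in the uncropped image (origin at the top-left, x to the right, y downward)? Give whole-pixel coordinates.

Crop width = 2977 − 1219 = 1758 px; one third is 586.00 px.
Crop height = 2300 − 1098 = 1202 px; one third is 400.67 px.
The top-right point is two-thirds across and one-third down within the crop:
x = 1219 + 2 × 586.00 ≈ 2391; y = 1098 + 1 × 400.67 ≈ 1499.

x = 2391 px, y = 1499 px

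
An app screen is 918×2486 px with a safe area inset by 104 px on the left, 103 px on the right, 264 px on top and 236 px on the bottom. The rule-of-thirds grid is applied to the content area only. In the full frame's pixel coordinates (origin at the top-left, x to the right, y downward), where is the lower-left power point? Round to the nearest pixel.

(341, 1588)

Content width = 918 − 104 − 103 = 711 px; content height = 2486 − 264 − 236 = 1986 px.
Lower-left is one-third across and two-thirds down within the content area.
x = 104 + 1 × 711/3 = 104 + 237.00 ≈ 341
y = 264 + 2 × 1986/3 = 264 + 1324.00 ≈ 1588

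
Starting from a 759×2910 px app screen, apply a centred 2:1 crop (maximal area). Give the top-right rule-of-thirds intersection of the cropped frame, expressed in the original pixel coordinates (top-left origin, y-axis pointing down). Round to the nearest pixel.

x = 506 px, y = 1392 px

759/2910 < 2/1, so the 2:1 crop keeps the full width 759 and trims height to 759 × 1/2 = 379.50 px.
Top offset = (2910 − 379.50)/2 = 1265.25 px; left offset = 0.
Top-right is two-thirds across and one-third down within the crop:
x = 0.00 + 2 × 759.00/3 ≈ 506; y = 1265.25 + 1 × 379.50/3 ≈ 1392.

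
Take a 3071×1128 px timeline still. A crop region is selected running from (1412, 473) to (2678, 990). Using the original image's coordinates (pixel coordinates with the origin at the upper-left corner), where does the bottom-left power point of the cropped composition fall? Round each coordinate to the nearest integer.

(1834, 818)

Crop width = 2678 − 1412 = 1266 px; one third is 422.00 px.
Crop height = 990 − 473 = 517 px; one third is 172.33 px.
The bottom-left point is one-third across and two-thirds down within the crop:
x = 1412 + 1 × 422.00 ≈ 1834; y = 473 + 2 × 172.33 ≈ 818.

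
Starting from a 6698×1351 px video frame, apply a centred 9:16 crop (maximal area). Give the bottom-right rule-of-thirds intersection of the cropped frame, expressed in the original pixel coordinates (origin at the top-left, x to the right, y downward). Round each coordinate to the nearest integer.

6698/1351 > 9/16, so the 9:16 crop keeps the full height 1351 and trims width to 1351 × 9/16 = 759.94 px.
Left offset = (6698 − 759.94)/2 = 2969.03 px; top offset = 0.
Bottom-right is two-thirds across and two-thirds down within the crop:
x = 2969.03 + 2 × 759.94/3 ≈ 3476; y = 0.00 + 2 × 1351.00/3 ≈ 901.

(3476, 901)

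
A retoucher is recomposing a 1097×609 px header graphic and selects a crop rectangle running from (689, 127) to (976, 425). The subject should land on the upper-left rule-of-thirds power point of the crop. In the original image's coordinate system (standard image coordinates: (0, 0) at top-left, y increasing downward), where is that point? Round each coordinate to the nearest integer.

x = 785 px, y = 226 px

Crop width = 976 − 689 = 287 px; one third is 95.67 px.
Crop height = 425 − 127 = 298 px; one third is 99.33 px.
The upper-left point is one-third across and one-third down within the crop:
x = 689 + 1 × 95.67 ≈ 785; y = 127 + 1 × 99.33 ≈ 226.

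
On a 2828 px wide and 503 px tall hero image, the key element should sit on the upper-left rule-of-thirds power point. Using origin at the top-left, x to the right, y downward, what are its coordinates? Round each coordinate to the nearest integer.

The upper-left point sits one-third of the way across and one-third of the way down.
x = 1 × 2828/3 ≈ 943; y = 1 × 503/3 ≈ 168.

x = 943 px, y = 168 px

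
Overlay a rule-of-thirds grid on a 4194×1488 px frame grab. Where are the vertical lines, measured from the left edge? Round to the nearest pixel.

1398 px and 2796 px

4194 / 3 = 1398, so the vertical lines sit at one and two thirds of 4194.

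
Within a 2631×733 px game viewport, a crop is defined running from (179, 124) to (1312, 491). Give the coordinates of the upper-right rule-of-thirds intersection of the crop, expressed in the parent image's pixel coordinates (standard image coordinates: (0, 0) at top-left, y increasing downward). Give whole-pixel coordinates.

Crop width = 1312 − 179 = 1133 px; one third is 377.67 px.
Crop height = 491 − 124 = 367 px; one third is 122.33 px.
The upper-right point is two-thirds across and one-third down within the crop:
x = 179 + 2 × 377.67 ≈ 934; y = 124 + 1 × 122.33 ≈ 246.

x = 934 px, y = 246 px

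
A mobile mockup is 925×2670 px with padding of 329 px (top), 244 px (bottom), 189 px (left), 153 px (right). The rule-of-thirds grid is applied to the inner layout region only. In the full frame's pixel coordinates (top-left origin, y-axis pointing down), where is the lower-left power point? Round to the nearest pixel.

x = 383 px, y = 1727 px

Content width = 925 − 189 − 153 = 583 px; content height = 2670 − 329 − 244 = 2097 px.
Lower-left is one-third across and two-thirds down within the inner layout region.
x = 189 + 1 × 583/3 = 189 + 194.33 ≈ 383
y = 329 + 2 × 2097/3 = 329 + 1398.00 ≈ 1727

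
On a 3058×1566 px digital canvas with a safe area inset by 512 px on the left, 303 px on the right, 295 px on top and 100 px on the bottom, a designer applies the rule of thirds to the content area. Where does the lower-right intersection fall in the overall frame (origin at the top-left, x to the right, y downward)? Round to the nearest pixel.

(2007, 1076)

Content width = 3058 − 512 − 303 = 2243 px; content height = 1566 − 295 − 100 = 1171 px.
Lower-right is two-thirds across and two-thirds down within the content area.
x = 512 + 2 × 2243/3 = 512 + 1495.33 ≈ 2007
y = 295 + 2 × 1171/3 = 295 + 780.67 ≈ 1076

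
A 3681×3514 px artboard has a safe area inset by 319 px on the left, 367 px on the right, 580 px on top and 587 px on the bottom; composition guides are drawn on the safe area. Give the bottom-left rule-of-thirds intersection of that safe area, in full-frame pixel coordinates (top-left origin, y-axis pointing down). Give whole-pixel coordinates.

Content width = 3681 − 319 − 367 = 2995 px; content height = 3514 − 580 − 587 = 2347 px.
Bottom-left is one-third across and two-thirds down within the safe area.
x = 319 + 1 × 2995/3 = 319 + 998.33 ≈ 1317
y = 580 + 2 × 2347/3 = 580 + 1564.67 ≈ 2145

x = 1317 px, y = 2145 px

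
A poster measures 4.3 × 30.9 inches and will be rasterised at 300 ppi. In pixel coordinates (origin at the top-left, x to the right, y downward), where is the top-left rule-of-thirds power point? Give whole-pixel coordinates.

In pixels the canvas is 4.3 × 300 = 1290 wide and 30.9 × 300 = 9270 tall.
The top-left point is one-third across and one-third down:
x = 1 × 1290/3 ≈ 430; y = 1 × 9270/3 ≈ 3090.

x = 430 px, y = 3090 px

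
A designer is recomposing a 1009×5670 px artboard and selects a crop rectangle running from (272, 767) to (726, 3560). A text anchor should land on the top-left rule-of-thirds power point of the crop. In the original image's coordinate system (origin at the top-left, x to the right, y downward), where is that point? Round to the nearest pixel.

x = 423 px, y = 1698 px

Crop width = 726 − 272 = 454 px; one third is 151.33 px.
Crop height = 3560 − 767 = 2793 px; one third is 931.00 px.
The top-left point is one-third across and one-third down within the crop:
x = 272 + 1 × 151.33 ≈ 423; y = 767 + 1 × 931.00 ≈ 1698.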